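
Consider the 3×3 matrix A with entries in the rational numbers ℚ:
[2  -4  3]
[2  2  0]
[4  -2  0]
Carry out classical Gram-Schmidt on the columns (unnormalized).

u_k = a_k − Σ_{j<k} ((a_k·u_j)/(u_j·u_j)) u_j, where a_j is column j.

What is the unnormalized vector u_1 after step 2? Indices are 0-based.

Step 1: u_0 = a_0 = (2, 2, 4).
Step 2: u_1 = a_1 − (-1/2)·u_0 = (-3, 3, 0).

u_1 = (-3, 3, 0)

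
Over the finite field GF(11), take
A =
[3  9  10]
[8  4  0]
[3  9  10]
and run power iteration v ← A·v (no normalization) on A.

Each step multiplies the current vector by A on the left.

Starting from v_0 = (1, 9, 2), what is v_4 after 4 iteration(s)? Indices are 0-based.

v_4 = (5, 7, 5)

v_0 = (1, 9, 2).
v_1 = A·v_0 = (5, 0, 5).
v_2 = A·v_1 = (10, 7, 10).
v_3 = A·v_2 = (6, 9, 6).
v_4 = A·v_3 = (5, 7, 5).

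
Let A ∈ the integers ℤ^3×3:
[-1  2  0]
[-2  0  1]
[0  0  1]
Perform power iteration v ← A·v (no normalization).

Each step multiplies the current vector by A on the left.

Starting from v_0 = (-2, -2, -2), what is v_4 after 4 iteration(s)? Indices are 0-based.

v_0 = (-2, -2, -2).
v_1 = A·v_0 = (-2, 2, -2).
v_2 = A·v_1 = (6, 2, -2).
v_3 = A·v_2 = (-2, -14, -2).
v_4 = A·v_3 = (-26, 2, -2).

v_4 = (-26, 2, -2)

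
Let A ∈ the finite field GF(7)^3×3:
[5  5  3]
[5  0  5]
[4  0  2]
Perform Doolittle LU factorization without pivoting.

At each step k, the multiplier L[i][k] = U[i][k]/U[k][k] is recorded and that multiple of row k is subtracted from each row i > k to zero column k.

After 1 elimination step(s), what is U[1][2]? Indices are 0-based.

k=0: U[0][0]=5
  eliminate (1,0): mult=1, new row 1: (0, 2, 2); set L[1][0]=1
  eliminate (2,0): mult=5, new row 2: (0, 3, 1); set L[2][0]=5

U[1][2] = 2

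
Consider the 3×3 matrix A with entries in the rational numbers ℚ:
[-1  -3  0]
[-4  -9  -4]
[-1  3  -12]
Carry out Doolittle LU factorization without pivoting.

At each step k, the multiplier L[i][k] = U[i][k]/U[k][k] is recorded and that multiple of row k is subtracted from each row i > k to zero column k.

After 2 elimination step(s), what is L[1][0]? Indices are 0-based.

L[1][0] = 4

k=0: U[0][0]=-1
  eliminate (1,0): mult=4, new row 1: (0, 3, -4); set L[1][0]=4
  eliminate (2,0): mult=1, new row 2: (0, 6, -12); set L[2][0]=1
k=1: U[1][1]=3
  eliminate (2,1): mult=2, new row 2: (0, 0, -4); set L[2][1]=2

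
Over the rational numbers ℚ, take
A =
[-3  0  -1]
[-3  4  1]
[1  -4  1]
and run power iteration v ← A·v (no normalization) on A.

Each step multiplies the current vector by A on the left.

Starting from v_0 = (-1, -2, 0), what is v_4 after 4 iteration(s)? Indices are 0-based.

v_4 = (-156, 8, 160)

v_0 = (-1, -2, 0).
v_1 = A·v_0 = (3, -5, 7).
v_2 = A·v_1 = (-16, -22, 30).
v_3 = A·v_2 = (18, -10, 102).
v_4 = A·v_3 = (-156, 8, 160).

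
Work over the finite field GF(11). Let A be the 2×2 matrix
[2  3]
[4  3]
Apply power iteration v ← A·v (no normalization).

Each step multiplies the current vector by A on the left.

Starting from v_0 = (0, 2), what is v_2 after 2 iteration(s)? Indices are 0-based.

v_2 = (8, 9)

v_0 = (0, 2).
v_1 = A·v_0 = (6, 6).
v_2 = A·v_1 = (8, 9).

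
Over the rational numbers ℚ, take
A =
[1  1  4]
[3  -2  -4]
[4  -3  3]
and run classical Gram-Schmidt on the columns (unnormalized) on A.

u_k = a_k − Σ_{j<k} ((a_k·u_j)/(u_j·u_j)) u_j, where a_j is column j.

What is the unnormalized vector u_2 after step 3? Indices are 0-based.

Step 1: u_0 = a_0 = (1, 3, 4).
Step 2: u_1 = a_1 − (-17/26)·u_0 = (43/26, -1/26, -5/13).
Step 3: u_2 = a_2 − (2/13)·u_0 − (146/75)·u_1 = (47/75, -329/75, 47/15).

u_2 = (47/75, -329/75, 47/15)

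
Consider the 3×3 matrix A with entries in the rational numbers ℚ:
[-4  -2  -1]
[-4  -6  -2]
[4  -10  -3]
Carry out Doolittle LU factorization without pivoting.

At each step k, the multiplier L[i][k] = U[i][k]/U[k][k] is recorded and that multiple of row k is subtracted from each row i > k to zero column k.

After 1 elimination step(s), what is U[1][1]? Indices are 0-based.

U[1][1] = -4

[col 0] pivot -4
  R1 -= 1*R0 → (0, -4, -1)  (L[1][0] := 1)
  R2 -= -1*R0 → (0, -12, -4)  (L[2][0] := -1)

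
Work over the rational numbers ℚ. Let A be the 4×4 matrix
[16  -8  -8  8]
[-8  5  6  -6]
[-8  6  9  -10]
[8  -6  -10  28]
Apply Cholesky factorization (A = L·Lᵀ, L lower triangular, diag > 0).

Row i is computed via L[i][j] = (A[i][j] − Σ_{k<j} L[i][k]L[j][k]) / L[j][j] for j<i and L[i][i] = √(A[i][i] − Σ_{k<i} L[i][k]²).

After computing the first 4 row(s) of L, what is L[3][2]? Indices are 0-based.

L[3][2] = -2

Step 1: L[0][0] = √(16) = 4.
  L[1][0] = (-8) / L[0][0] = -2.
Step 2: L[1][1] = √(1) = 1.
  L[2][0] = (-8) / L[0][0] = -2.
  L[2][1] = (2) / L[1][1] = 2.
Step 3: L[2][2] = √(1) = 1.
  L[3][0] = (8) / L[0][0] = 2.
  L[3][1] = (-2) / L[1][1] = -2.
  L[3][2] = (-2) / L[2][2] = -2.
Step 4: L[3][3] = √(16) = 4.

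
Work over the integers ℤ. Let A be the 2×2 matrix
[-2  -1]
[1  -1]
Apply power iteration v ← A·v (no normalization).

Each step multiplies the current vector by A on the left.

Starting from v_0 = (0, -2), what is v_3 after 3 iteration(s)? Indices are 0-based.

v_3 = (12, -6)

v_0 = (0, -2).
v_1 = A·v_0 = (2, 2).
v_2 = A·v_1 = (-6, 0).
v_3 = A·v_2 = (12, -6).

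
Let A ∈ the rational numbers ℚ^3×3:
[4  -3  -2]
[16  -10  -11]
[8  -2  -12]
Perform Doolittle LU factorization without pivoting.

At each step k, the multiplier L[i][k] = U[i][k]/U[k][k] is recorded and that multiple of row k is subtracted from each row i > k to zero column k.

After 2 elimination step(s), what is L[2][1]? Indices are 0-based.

k=0: U[0][0]=4
  eliminate (1,0): mult=4, new row 1: (0, 2, -3); set L[1][0]=4
  eliminate (2,0): mult=2, new row 2: (0, 4, -8); set L[2][0]=2
k=1: U[1][1]=2
  eliminate (2,1): mult=2, new row 2: (0, 0, -2); set L[2][1]=2

L[2][1] = 2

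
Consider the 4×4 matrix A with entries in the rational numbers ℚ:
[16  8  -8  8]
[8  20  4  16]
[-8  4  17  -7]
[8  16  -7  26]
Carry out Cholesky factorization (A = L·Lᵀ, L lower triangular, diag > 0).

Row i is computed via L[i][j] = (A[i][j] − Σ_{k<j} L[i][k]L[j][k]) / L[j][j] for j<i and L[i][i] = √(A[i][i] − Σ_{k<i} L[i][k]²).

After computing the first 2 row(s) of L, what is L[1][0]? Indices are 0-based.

Step 1: L[0][0] = √(16) = 4.
  L[1][0] = (8) / L[0][0] = 2.
Step 2: L[1][1] = √(16) = 4.

L[1][0] = 2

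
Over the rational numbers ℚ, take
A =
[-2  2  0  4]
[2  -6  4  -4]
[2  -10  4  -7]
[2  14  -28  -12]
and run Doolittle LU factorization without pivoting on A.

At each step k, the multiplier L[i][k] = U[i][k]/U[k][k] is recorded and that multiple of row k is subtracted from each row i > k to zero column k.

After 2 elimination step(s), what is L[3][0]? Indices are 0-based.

L[3][0] = -1

k=0: U[0][0]=-2
  eliminate (1,0): mult=-1, new row 1: (0, -4, 4, 0); set L[1][0]=-1
  eliminate (2,0): mult=-1, new row 2: (0, -8, 4, -3); set L[2][0]=-1
  eliminate (3,0): mult=-1, new row 3: (0, 16, -28, -8); set L[3][0]=-1
k=1: U[1][1]=-4
  eliminate (2,1): mult=2, new row 2: (0, 0, -4, -3); set L[2][1]=2
  eliminate (3,1): mult=-4, new row 3: (0, 0, -12, -8); set L[3][1]=-4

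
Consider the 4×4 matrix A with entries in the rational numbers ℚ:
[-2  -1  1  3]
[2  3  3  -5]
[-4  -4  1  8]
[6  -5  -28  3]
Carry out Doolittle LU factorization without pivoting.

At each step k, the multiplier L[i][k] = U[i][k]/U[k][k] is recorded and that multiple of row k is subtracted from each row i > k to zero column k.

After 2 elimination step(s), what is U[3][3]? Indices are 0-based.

Step 1: pivot at (0,0) is -2.
  row1 ← row1 − (-1)·row0  ⇒  L[1][0]=-1, U row1=(0, 2, 4, -2)
  row2 ← row2 − (2)·row0  ⇒  L[2][0]=2, U row2=(0, -2, -1, 2)
  row3 ← row3 − (-3)·row0  ⇒  L[3][0]=-3, U row3=(0, -8, -25, 12)
Step 2: pivot at (1,1) is 2.
  row2 ← row2 − (-1)·row1  ⇒  L[2][1]=-1, U row2=(0, 0, 3, 0)
  row3 ← row3 − (-4)·row1  ⇒  L[3][1]=-4, U row3=(0, 0, -9, 4)

U[3][3] = 4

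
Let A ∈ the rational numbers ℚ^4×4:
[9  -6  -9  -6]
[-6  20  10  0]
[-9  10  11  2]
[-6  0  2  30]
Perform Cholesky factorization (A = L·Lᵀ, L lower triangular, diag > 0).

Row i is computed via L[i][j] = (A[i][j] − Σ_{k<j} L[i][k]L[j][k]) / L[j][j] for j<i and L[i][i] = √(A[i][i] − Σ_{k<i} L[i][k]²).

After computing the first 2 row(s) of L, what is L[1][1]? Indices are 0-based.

L[1][1] = 4

Step 1: L[0][0] = √(9) = 3.
  L[1][0] = (-6) / L[0][0] = -2.
Step 2: L[1][1] = √(16) = 4.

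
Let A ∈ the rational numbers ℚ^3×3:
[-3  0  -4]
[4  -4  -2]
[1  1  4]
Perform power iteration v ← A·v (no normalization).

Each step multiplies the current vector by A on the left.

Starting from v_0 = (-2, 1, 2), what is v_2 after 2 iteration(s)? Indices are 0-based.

v_0 = (-2, 1, 2).
v_1 = A·v_0 = (-2, -16, 7).
v_2 = A·v_1 = (-22, 42, 10).

v_2 = (-22, 42, 10)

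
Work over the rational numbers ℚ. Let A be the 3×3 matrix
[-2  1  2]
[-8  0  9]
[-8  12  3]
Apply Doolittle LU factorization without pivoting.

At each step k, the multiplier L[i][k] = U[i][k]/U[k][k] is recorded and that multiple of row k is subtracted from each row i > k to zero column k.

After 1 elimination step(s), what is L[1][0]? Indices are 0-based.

Step 1: pivot at (0,0) is -2.
  row1 ← row1 − (4)·row0  ⇒  L[1][0]=4, U row1=(0, -4, 1)
  row2 ← row2 − (4)·row0  ⇒  L[2][0]=4, U row2=(0, 8, -5)

L[1][0] = 4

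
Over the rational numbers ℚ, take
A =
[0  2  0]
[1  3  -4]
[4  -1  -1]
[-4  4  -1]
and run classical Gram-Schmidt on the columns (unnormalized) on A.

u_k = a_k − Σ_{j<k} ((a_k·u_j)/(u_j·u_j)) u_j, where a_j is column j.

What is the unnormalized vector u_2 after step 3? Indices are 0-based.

Step 1: u_0 = a_0 = (0, 1, 4, -4).
Step 2: u_1 = a_1 − (-17/33)·u_0 = (2, 116/33, 35/33, 64/33).
Step 3: u_2 = a_2 − (-4/33)·u_0 − (-563/701)·u_1 = (1126/701, -740/701, 236/701, 51/701).

u_2 = (1126/701, -740/701, 236/701, 51/701)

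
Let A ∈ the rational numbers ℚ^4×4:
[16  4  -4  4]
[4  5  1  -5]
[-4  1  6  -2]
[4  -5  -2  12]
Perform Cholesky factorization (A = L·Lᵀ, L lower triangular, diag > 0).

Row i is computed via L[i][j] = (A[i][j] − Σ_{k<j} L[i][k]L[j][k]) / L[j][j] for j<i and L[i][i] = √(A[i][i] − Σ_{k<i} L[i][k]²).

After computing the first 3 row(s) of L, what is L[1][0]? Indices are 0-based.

Step 1: L[0][0] = √(16) = 4.
  L[1][0] = (4) / L[0][0] = 1.
Step 2: L[1][1] = √(4) = 2.
  L[2][0] = (-4) / L[0][0] = -1.
  L[2][1] = (2) / L[1][1] = 1.
Step 3: L[2][2] = √(4) = 2.

L[1][0] = 1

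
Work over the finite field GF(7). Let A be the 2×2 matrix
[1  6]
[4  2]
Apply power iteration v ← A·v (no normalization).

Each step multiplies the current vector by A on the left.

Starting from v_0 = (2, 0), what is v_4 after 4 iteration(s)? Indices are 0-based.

v_0 = (2, 0).
v_1 = A·v_0 = (2, 1).
v_2 = A·v_1 = (1, 3).
v_3 = A·v_2 = (5, 3).
v_4 = A·v_3 = (2, 5).

v_4 = (2, 5)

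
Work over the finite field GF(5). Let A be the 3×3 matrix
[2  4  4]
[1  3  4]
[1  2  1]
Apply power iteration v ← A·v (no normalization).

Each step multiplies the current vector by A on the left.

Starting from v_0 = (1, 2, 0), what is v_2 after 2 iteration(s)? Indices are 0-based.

v_2 = (3, 1, 4)

v_0 = (1, 2, 0).
v_1 = A·v_0 = (0, 2, 0).
v_2 = A·v_1 = (3, 1, 4).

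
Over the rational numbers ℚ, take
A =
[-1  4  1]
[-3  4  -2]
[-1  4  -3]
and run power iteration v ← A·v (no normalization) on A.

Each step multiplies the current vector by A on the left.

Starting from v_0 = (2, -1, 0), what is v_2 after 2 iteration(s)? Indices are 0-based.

v_0 = (2, -1, 0).
v_1 = A·v_0 = (-6, -10, -6).
v_2 = A·v_1 = (-40, -10, -16).

v_2 = (-40, -10, -16)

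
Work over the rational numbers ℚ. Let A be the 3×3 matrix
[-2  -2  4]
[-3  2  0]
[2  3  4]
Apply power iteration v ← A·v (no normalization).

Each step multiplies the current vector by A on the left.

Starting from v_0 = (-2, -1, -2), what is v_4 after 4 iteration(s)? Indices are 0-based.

v_4 = (-1400, 764, -732)

v_0 = (-2, -1, -2).
v_1 = A·v_0 = (-2, 4, -15).
v_2 = A·v_1 = (-64, 14, -52).
v_3 = A·v_2 = (-108, 220, -294).
v_4 = A·v_3 = (-1400, 764, -732).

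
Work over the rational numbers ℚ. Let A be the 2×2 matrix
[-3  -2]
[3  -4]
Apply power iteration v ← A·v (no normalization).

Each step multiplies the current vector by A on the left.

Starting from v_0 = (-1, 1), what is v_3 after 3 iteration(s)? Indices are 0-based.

v_3 = (-95, -91)

v_0 = (-1, 1).
v_1 = A·v_0 = (1, -7).
v_2 = A·v_1 = (11, 31).
v_3 = A·v_2 = (-95, -91).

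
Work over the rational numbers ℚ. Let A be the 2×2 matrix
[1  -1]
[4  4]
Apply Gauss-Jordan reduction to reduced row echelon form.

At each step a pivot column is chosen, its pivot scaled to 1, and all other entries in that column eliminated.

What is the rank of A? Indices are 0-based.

step 1: normalize row 0 (÷1) = (1, -1)
  row 1: subtract 4×row0 = (0, 8)
step 2: normalize row 1 (÷8) = (0, 1)
  row 0: subtract -1×row1 = (1, 0)

rank = 2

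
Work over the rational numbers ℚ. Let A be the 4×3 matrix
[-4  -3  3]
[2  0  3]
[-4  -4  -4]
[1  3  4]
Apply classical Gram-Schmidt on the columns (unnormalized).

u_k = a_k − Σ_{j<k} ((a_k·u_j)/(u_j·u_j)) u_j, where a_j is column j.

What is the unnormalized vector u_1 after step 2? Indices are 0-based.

u_1 = (13/37, -62/37, -24/37, 80/37)

Step 1: u_0 = a_0 = (-4, 2, -4, 1).
Step 2: u_1 = a_1 − (31/37)·u_0 = (13/37, -62/37, -24/37, 80/37).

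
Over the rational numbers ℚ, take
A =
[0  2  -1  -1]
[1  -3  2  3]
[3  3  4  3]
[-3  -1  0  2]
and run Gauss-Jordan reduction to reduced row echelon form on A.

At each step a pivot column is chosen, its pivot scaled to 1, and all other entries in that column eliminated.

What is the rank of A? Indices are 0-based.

rank = 4

step 1: exchange rows 0,1
step 1: normalize row 0 (÷1) = (1, -3, 2, 3)
  row 2: subtract 3×row0 = (0, 12, -2, -6)
  row 3: subtract -3×row0 = (0, -10, 6, 11)
step 2: normalize row 1 (÷2) = (0, 1, -1/2, -1/2)
  row 0: subtract -3×row1 = (1, 0, 1/2, 3/2)
  row 2: subtract 12×row1 = (0, 0, 4, 0)
  row 3: subtract -10×row1 = (0, 0, 1, 6)
step 3: normalize row 2 (÷4) = (0, 0, 1, 0)
  row 0: subtract 1/2×row2 = (1, 0, 0, 3/2)
  row 1: subtract -1/2×row2 = (0, 1, 0, -1/2)
  row 3: subtract 1×row2 = (0, 0, 0, 6)
step 4: normalize row 3 (÷6) = (0, 0, 0, 1)
  row 0: subtract 3/2×row3 = (1, 0, 0, 0)
  row 1: subtract -1/2×row3 = (0, 1, 0, 0)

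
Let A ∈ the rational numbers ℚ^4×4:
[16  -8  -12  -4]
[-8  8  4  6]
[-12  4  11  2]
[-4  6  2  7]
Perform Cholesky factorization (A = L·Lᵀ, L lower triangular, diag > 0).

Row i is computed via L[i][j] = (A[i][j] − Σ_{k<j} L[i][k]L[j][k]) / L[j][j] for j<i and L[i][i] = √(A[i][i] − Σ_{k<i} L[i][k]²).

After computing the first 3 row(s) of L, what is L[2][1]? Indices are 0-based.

L[2][1] = -1

Step 1: L[0][0] = √(16) = 4.
  L[1][0] = (-8) / L[0][0] = -2.
Step 2: L[1][1] = √(4) = 2.
  L[2][0] = (-12) / L[0][0] = -3.
  L[2][1] = (-2) / L[1][1] = -1.
Step 3: L[2][2] = √(1) = 1.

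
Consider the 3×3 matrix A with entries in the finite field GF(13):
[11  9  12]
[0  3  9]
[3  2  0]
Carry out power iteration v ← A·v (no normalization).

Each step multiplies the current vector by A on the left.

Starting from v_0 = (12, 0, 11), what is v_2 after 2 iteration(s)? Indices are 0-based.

v_2 = (2, 10, 2)

v_0 = (12, 0, 11).
v_1 = A·v_0 = (4, 8, 10).
v_2 = A·v_1 = (2, 10, 2).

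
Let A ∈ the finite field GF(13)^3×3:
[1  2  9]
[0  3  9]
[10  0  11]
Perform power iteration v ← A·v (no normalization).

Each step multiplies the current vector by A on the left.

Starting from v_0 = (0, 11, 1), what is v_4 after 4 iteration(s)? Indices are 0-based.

v_0 = (0, 11, 1).
v_1 = A·v_0 = (5, 3, 11).
v_2 = A·v_1 = (6, 4, 2).
v_3 = A·v_2 = (6, 4, 4).
v_4 = A·v_3 = (11, 9, 0).

v_4 = (11, 9, 0)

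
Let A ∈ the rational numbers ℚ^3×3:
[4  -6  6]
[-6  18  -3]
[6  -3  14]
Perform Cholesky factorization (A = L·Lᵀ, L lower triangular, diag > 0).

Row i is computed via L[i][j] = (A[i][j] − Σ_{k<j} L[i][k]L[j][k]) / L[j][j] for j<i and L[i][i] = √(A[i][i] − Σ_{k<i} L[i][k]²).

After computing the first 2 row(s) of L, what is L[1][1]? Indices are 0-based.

L[1][1] = 3

Step 1: L[0][0] = √(4) = 2.
  L[1][0] = (-6) / L[0][0] = -3.
Step 2: L[1][1] = √(9) = 3.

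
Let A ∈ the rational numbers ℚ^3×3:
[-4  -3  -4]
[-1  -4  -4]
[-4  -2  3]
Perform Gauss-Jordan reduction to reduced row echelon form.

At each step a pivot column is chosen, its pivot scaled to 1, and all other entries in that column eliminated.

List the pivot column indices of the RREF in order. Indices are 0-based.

pivot(0,0)=-4: scale R0 → (1, 3/4, 1)
  clear (1,0): R1 −= (-1)R0 → (0, -13/4, -3)
  clear (2,0): R2 −= (-4)R0 → (0, 1, 7)
pivot(1,1)=-13/4: scale R1 → (0, 1, 12/13)
  clear (0,1): R0 −= (3/4)R1 → (1, 0, 4/13)
  clear (2,1): R2 −= (1)R1 → (0, 0, 79/13)
pivot(2,2)=79/13: scale R2 → (0, 0, 1)
  clear (0,2): R0 −= (4/13)R2 → (1, 0, 0)
  clear (1,2): R1 −= (12/13)R2 → (0, 1, 0)

pivot columns: 0, 1, 2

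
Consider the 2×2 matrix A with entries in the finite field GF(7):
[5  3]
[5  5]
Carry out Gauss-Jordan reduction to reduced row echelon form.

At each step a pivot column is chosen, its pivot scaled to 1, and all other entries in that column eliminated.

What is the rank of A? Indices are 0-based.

rank = 2

pivot(0,0)=5: scale R0 → (1, 2)
  clear (1,0): R1 −= (5)R0 → (0, 2)
pivot(1,1)=2: scale R1 → (0, 1)
  clear (0,1): R0 −= (2)R1 → (1, 0)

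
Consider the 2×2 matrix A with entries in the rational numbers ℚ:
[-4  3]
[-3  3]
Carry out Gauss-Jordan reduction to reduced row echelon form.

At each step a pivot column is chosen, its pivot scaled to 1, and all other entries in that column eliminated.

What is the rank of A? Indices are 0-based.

step 1: normalize row 0 (÷-4) = (1, -3/4)
  row 1: subtract -3×row0 = (0, 3/4)
step 2: normalize row 1 (÷3/4) = (0, 1)
  row 0: subtract -3/4×row1 = (1, 0)

rank = 2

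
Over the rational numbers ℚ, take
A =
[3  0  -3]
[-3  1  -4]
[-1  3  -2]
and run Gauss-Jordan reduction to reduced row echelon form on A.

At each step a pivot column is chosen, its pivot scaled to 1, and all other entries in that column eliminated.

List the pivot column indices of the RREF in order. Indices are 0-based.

pivot columns: 0, 1, 2

pivot(0,0)=3: scale R0 → (1, 0, -1)
  clear (1,0): R1 −= (-3)R0 → (0, 1, -7)
  clear (2,0): R2 −= (-1)R0 → (0, 3, -3)
pivot(1,1)=1: scale R1 → (0, 1, -7)
  clear (2,1): R2 −= (3)R1 → (0, 0, 18)
pivot(2,2)=18: scale R2 → (0, 0, 1)
  clear (0,2): R0 −= (-1)R2 → (1, 0, 0)
  clear (1,2): R1 −= (-7)R2 → (0, 1, 0)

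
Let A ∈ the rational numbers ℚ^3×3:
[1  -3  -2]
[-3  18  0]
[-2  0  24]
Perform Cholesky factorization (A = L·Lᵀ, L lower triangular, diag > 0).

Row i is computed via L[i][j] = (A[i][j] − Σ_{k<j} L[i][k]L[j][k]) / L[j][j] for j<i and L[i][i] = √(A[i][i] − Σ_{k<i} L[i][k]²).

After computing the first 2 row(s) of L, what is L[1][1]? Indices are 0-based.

Step 1: L[0][0] = √(1) = 1.
  L[1][0] = (-3) / L[0][0] = -3.
Step 2: L[1][1] = √(9) = 3.

L[1][1] = 3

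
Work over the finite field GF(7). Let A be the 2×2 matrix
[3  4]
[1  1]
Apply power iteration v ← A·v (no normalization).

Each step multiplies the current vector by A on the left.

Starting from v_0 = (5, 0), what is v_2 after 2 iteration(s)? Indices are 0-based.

v_0 = (5, 0).
v_1 = A·v_0 = (1, 5).
v_2 = A·v_1 = (2, 6).

v_2 = (2, 6)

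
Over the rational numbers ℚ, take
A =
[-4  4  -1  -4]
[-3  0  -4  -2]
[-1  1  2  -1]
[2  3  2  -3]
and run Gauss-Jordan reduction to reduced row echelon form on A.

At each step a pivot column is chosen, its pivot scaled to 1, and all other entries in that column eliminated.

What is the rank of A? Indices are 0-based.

rank = 4

step 1: normalize row 0 (÷-4) = (1, -1, 1/4, 1)
  row 1: subtract -3×row0 = (0, -3, -13/4, 1)
  row 2: subtract -1×row0 = (0, 0, 9/4, 0)
  row 3: subtract 2×row0 = (0, 5, 3/2, -5)
step 2: normalize row 1 (÷-3) = (0, 1, 13/12, -1/3)
  row 0: subtract -1×row1 = (1, 0, 4/3, 2/3)
  row 3: subtract 5×row1 = (0, 0, -47/12, -10/3)
step 3: normalize row 2 (÷9/4) = (0, 0, 1, 0)
  row 0: subtract 4/3×row2 = (1, 0, 0, 2/3)
  row 1: subtract 13/12×row2 = (0, 1, 0, -1/3)
  row 3: subtract -47/12×row2 = (0, 0, 0, -10/3)
step 4: normalize row 3 (÷-10/3) = (0, 0, 0, 1)
  row 0: subtract 2/3×row3 = (1, 0, 0, 0)
  row 1: subtract -1/3×row3 = (0, 1, 0, 0)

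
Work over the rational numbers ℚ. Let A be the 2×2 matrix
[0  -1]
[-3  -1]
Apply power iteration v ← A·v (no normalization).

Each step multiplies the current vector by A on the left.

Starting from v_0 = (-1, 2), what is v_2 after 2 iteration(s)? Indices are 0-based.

v_0 = (-1, 2).
v_1 = A·v_0 = (-2, 1).
v_2 = A·v_1 = (-1, 5).

v_2 = (-1, 5)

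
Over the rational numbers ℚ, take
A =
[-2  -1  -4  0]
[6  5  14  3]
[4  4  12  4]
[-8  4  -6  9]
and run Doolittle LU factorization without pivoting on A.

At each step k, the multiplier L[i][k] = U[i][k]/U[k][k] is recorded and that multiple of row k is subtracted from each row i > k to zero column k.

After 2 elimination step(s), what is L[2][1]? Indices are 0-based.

[col 0] pivot -2
  R1 -= -3*R0 → (0, 2, 2, 3)  (L[1][0] := -3)
  R2 -= -2*R0 → (0, 2, 4, 4)  (L[2][0] := -2)
  R3 -= 4*R0 → (0, 8, 10, 9)  (L[3][0] := 4)
[col 1] pivot 2
  R2 -= 1*R1 → (0, 0, 2, 1)  (L[2][1] := 1)
  R3 -= 4*R1 → (0, 0, 2, -3)  (L[3][1] := 4)

L[2][1] = 1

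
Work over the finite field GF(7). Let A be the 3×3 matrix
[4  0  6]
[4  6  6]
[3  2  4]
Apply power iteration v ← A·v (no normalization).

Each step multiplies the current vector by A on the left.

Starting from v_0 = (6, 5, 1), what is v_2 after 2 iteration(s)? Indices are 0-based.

v_2 = (4, 0, 2)

v_0 = (6, 5, 1).
v_1 = A·v_0 = (2, 4, 4).
v_2 = A·v_1 = (4, 0, 2).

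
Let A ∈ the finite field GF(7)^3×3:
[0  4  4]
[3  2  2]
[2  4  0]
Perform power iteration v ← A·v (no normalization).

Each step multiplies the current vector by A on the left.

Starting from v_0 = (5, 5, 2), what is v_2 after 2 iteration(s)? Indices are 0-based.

v_2 = (5, 6, 4)

v_0 = (5, 5, 2).
v_1 = A·v_0 = (0, 1, 2).
v_2 = A·v_1 = (5, 6, 4).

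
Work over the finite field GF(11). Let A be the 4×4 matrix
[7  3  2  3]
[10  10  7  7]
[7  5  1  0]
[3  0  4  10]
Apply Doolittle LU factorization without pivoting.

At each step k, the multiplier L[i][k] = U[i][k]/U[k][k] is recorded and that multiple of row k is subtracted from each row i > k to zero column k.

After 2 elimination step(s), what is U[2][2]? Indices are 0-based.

[col 0] pivot 7
  R1 -= 3*R0 → (0, 1, 1, 9)  (L[1][0] := 3)
  R2 -= 1*R0 → (0, 2, 10, 8)  (L[2][0] := 1)
  R3 -= 2*R0 → (0, 5, 0, 4)  (L[3][0] := 2)
[col 1] pivot 1
  R2 -= 2*R1 → (0, 0, 8, 1)  (L[2][1] := 2)
  R3 -= 5*R1 → (0, 0, 6, 3)  (L[3][1] := 5)

U[2][2] = 8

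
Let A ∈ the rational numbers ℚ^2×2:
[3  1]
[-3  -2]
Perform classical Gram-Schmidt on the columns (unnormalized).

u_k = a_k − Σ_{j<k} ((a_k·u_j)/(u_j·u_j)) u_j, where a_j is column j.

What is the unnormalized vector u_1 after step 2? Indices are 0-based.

Step 1: u_0 = a_0 = (3, -3).
Step 2: u_1 = a_1 − (1/2)·u_0 = (-1/2, -1/2).

u_1 = (-1/2, -1/2)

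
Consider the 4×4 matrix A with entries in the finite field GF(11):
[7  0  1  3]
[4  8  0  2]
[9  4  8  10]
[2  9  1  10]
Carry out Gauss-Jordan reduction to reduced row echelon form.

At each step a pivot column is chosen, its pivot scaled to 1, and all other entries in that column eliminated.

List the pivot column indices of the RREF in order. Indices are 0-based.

[1] R0 /= 7  ⇒  (1, 0, 8, 2)
     R1 -= 4·R0  ⇒  (0, 8, 1, 5)
     R2 -= 9·R0  ⇒  (0, 4, 2, 3)
     R3 -= 2·R0  ⇒  (0, 9, 7, 6)
[2] R1 /= 8  ⇒  (0, 1, 7, 2)
     R2 -= 4·R1  ⇒  (0, 0, 7, 6)
     R3 -= 9·R1  ⇒  (0, 0, 10, 10)
[3] R2 /= 7  ⇒  (0, 0, 1, 4)
     R0 -= 8·R2  ⇒  (1, 0, 0, 3)
     R1 -= 7·R2  ⇒  (0, 1, 0, 7)
     R3 -= 10·R2  ⇒  (0, 0, 0, 3)
[4] R3 /= 3  ⇒  (0, 0, 0, 1)
     R0 -= 3·R3  ⇒  (1, 0, 0, 0)
     R1 -= 7·R3  ⇒  (0, 1, 0, 0)
     R2 -= 4·R3  ⇒  (0, 0, 1, 0)

pivot columns: 0, 1, 2, 3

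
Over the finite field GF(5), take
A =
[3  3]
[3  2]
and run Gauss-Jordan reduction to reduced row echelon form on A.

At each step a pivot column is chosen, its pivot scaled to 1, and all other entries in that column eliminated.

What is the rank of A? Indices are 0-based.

pivot(0,0)=3: scale R0 → (1, 1)
  clear (1,0): R1 −= (3)R0 → (0, 4)
pivot(1,1)=4: scale R1 → (0, 1)
  clear (0,1): R0 −= (1)R1 → (1, 0)

rank = 2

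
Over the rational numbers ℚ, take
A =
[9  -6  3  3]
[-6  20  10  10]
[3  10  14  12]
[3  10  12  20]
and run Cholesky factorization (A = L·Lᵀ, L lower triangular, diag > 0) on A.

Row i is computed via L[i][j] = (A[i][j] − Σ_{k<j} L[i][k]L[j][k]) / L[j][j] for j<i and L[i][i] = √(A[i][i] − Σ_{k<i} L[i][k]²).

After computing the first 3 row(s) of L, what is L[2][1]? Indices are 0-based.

L[2][1] = 3

Step 1: L[0][0] = √(9) = 3.
  L[1][0] = (-6) / L[0][0] = -2.
Step 2: L[1][1] = √(16) = 4.
  L[2][0] = (3) / L[0][0] = 1.
  L[2][1] = (12) / L[1][1] = 3.
Step 3: L[2][2] = √(4) = 2.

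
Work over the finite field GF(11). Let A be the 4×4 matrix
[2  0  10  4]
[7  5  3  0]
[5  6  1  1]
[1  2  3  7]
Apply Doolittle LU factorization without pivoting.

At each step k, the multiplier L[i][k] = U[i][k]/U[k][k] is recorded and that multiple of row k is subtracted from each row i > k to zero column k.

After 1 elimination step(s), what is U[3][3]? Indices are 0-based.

Step 1: pivot at (0,0) is 2.
  row1 ← row1 − (9)·row0  ⇒  L[1][0]=9, U row1=(0, 5, 1, 8)
  row2 ← row2 − (8)·row0  ⇒  L[2][0]=8, U row2=(0, 6, 9, 2)
  row3 ← row3 − (6)·row0  ⇒  L[3][0]=6, U row3=(0, 2, 9, 5)

U[3][3] = 5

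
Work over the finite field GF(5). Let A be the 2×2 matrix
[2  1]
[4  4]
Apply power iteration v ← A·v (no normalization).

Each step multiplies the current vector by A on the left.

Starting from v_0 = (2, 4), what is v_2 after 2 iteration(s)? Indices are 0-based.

v_0 = (2, 4).
v_1 = A·v_0 = (3, 4).
v_2 = A·v_1 = (0, 3).

v_2 = (0, 3)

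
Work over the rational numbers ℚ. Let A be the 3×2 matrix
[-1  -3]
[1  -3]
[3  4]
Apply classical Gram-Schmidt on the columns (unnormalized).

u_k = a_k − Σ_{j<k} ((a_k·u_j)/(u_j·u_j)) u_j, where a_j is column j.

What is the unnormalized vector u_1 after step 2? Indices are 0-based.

Step 1: u_0 = a_0 = (-1, 1, 3).
Step 2: u_1 = a_1 − (12/11)·u_0 = (-21/11, -45/11, 8/11).

u_1 = (-21/11, -45/11, 8/11)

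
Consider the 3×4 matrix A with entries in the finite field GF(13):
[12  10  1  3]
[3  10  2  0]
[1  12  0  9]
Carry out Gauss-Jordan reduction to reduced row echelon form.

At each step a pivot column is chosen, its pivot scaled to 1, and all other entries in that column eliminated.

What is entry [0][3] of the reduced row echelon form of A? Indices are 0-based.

M[0][3] = 1

step 1: normalize row 0 (÷12) = (1, 3, 12, 10)
  row 1: subtract 3×row0 = (0, 1, 5, 9)
  row 2: subtract 1×row0 = (0, 9, 1, 12)
step 2: normalize row 1 (÷1) = (0, 1, 5, 9)
  row 0: subtract 3×row1 = (1, 0, 10, 9)
  row 2: subtract 9×row1 = (0, 0, 8, 9)
step 3: normalize row 2 (÷8) = (0, 0, 1, 6)
  row 0: subtract 10×row2 = (1, 0, 0, 1)
  row 1: subtract 5×row2 = (0, 1, 0, 5)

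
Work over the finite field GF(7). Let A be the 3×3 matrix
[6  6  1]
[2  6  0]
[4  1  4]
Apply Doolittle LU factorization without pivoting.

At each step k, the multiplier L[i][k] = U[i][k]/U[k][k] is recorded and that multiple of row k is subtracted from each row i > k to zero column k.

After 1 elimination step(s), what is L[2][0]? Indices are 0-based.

[col 0] pivot 6
  R1 -= 5*R0 → (0, 4, 2)  (L[1][0] := 5)
  R2 -= 3*R0 → (0, 4, 1)  (L[2][0] := 3)

L[2][0] = 3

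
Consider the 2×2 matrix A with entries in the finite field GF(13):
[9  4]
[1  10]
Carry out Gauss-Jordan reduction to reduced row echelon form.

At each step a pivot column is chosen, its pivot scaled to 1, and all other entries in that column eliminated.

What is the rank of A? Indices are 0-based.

rank = 2

[1] R0 /= 9  ⇒  (1, 12)
     R1 -= 1·R0  ⇒  (0, 11)
[2] R1 /= 11  ⇒  (0, 1)
     R0 -= 12·R1  ⇒  (1, 0)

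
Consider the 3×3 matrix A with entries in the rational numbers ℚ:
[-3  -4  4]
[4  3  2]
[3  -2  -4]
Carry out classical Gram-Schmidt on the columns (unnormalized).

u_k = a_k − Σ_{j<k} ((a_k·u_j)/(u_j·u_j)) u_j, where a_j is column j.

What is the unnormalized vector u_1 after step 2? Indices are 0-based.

u_1 = (-41/17, 15/17, -61/17)

Step 1: u_0 = a_0 = (-3, 4, 3).
Step 2: u_1 = a_1 − (9/17)·u_0 = (-41/17, 15/17, -61/17).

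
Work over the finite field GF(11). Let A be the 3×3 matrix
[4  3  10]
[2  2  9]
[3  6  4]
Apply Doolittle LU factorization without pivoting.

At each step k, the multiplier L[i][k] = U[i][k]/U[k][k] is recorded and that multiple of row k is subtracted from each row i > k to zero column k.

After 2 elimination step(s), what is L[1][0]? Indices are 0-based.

L[1][0] = 6

k=0: U[0][0]=4
  eliminate (1,0): mult=6, new row 1: (0, 6, 4); set L[1][0]=6
  eliminate (2,0): mult=9, new row 2: (0, 1, 2); set L[2][0]=9
k=1: U[1][1]=6
  eliminate (2,1): mult=2, new row 2: (0, 0, 5); set L[2][1]=2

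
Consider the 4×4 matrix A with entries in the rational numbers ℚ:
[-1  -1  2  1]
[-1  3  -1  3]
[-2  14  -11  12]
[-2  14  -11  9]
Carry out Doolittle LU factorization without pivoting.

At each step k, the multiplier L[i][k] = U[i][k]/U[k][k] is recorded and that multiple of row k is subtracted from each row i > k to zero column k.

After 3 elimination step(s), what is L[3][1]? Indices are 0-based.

[col 0] pivot -1
  R1 -= 1*R0 → (0, 4, -3, 2)  (L[1][0] := 1)
  R2 -= 2*R0 → (0, 16, -15, 10)  (L[2][0] := 2)
  R3 -= 2*R0 → (0, 16, -15, 7)  (L[3][0] := 2)
[col 1] pivot 4
  R2 -= 4*R1 → (0, 0, -3, 2)  (L[2][1] := 4)
  R3 -= 4*R1 → (0, 0, -3, -1)  (L[3][1] := 4)
[col 2] pivot -3
  R3 -= 1*R2 → (0, 0, 0, -3)  (L[3][2] := 1)

L[3][1] = 4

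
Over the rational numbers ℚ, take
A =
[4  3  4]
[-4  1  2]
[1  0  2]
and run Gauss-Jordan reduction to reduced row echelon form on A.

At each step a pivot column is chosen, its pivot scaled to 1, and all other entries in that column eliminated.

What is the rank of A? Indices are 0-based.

rank = 3

[1] R0 /= 4  ⇒  (1, 3/4, 1)
     R1 -= -4·R0  ⇒  (0, 4, 6)
     R2 -= 1·R0  ⇒  (0, -3/4, 1)
[2] R1 /= 4  ⇒  (0, 1, 3/2)
     R0 -= 3/4·R1  ⇒  (1, 0, -1/8)
     R2 -= -3/4·R1  ⇒  (0, 0, 17/8)
[3] R2 /= 17/8  ⇒  (0, 0, 1)
     R0 -= -1/8·R2  ⇒  (1, 0, 0)
     R1 -= 3/2·R2  ⇒  (0, 1, 0)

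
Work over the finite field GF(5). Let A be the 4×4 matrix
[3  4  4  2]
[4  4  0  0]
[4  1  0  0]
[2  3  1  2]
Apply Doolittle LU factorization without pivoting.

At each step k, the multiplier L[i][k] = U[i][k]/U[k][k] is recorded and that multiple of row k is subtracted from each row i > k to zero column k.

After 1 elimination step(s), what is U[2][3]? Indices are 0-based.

Step 1: pivot at (0,0) is 3.
  row1 ← row1 − (3)·row0  ⇒  L[1][0]=3, U row1=(0, 2, 3, 4)
  row2 ← row2 − (3)·row0  ⇒  L[2][0]=3, U row2=(0, 4, 3, 4)
  row3 ← row3 − (4)·row0  ⇒  L[3][0]=4, U row3=(0, 2, 0, 4)

U[2][3] = 4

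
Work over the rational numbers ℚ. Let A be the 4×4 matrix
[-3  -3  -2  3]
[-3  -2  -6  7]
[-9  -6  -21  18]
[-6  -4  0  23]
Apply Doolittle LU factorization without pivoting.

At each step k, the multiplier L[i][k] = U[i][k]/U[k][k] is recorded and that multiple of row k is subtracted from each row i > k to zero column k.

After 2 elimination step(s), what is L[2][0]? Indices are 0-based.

L[2][0] = 3

k=0: U[0][0]=-3
  eliminate (1,0): mult=1, new row 1: (0, 1, -4, 4); set L[1][0]=1
  eliminate (2,0): mult=3, new row 2: (0, 3, -15, 9); set L[2][0]=3
  eliminate (3,0): mult=2, new row 3: (0, 2, 4, 17); set L[3][0]=2
k=1: U[1][1]=1
  eliminate (2,1): mult=3, new row 2: (0, 0, -3, -3); set L[2][1]=3
  eliminate (3,1): mult=2, new row 3: (0, 0, 12, 9); set L[3][1]=2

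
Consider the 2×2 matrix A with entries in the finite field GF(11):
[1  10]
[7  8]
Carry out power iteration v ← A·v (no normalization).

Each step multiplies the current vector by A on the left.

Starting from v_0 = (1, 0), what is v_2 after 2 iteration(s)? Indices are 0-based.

v_2 = (5, 8)

v_0 = (1, 0).
v_1 = A·v_0 = (1, 7).
v_2 = A·v_1 = (5, 8).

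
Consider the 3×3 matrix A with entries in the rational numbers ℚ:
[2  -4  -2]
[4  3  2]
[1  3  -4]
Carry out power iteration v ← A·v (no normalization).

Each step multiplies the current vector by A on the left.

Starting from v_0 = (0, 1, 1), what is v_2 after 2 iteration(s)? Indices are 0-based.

v_0 = (0, 1, 1).
v_1 = A·v_0 = (-6, 5, -1).
v_2 = A·v_1 = (-30, -11, 13).

v_2 = (-30, -11, 13)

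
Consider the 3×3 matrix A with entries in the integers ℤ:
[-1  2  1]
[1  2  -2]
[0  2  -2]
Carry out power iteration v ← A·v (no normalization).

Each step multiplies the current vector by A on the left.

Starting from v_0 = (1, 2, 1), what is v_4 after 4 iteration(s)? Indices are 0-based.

v_0 = (1, 2, 1).
v_1 = A·v_0 = (4, 3, 2).
v_2 = A·v_1 = (4, 6, 2).
v_3 = A·v_2 = (10, 12, 8).
v_4 = A·v_3 = (22, 18, 8).

v_4 = (22, 18, 8)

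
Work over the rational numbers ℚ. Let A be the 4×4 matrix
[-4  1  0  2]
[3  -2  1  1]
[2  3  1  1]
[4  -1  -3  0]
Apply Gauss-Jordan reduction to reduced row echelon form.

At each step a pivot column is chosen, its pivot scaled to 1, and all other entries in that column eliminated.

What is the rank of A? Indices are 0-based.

step 1: normalize row 0 (÷-4) = (1, -1/4, 0, -1/2)
  row 1: subtract 3×row0 = (0, -5/4, 1, 5/2)
  row 2: subtract 2×row0 = (0, 7/2, 1, 2)
  row 3: subtract 4×row0 = (0, 0, -3, 2)
step 2: normalize row 1 (÷-5/4) = (0, 1, -4/5, -2)
  row 0: subtract -1/4×row1 = (1, 0, -1/5, -1)
  row 2: subtract 7/2×row1 = (0, 0, 19/5, 9)
step 3: normalize row 2 (÷19/5) = (0, 0, 1, 45/19)
  row 0: subtract -1/5×row2 = (1, 0, 0, -10/19)
  row 1: subtract -4/5×row2 = (0, 1, 0, -2/19)
  row 3: subtract -3×row2 = (0, 0, 0, 173/19)
step 4: normalize row 3 (÷173/19) = (0, 0, 0, 1)
  row 0: subtract -10/19×row3 = (1, 0, 0, 0)
  row 1: subtract -2/19×row3 = (0, 1, 0, 0)
  row 2: subtract 45/19×row3 = (0, 0, 1, 0)

rank = 4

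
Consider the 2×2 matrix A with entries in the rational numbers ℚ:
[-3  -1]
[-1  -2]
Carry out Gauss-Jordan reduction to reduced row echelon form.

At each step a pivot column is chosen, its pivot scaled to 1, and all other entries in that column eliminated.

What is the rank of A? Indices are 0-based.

rank = 2

[1] R0 /= -3  ⇒  (1, 1/3)
     R1 -= -1·R0  ⇒  (0, -5/3)
[2] R1 /= -5/3  ⇒  (0, 1)
     R0 -= 1/3·R1  ⇒  (1, 0)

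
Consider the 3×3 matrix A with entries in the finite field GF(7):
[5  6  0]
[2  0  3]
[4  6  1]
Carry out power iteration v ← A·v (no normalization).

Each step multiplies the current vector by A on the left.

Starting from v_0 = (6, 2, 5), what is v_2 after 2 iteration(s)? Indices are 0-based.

v_2 = (1, 4, 0)

v_0 = (6, 2, 5).
v_1 = A·v_0 = (0, 6, 6).
v_2 = A·v_1 = (1, 4, 0).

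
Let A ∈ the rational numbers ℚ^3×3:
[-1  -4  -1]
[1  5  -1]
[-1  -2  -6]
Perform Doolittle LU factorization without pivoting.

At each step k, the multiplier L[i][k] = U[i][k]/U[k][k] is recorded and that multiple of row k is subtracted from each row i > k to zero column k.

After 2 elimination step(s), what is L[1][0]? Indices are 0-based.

L[1][0] = -1

Step 1: pivot at (0,0) is -1.
  row1 ← row1 − (-1)·row0  ⇒  L[1][0]=-1, U row1=(0, 1, -2)
  row2 ← row2 − (1)·row0  ⇒  L[2][0]=1, U row2=(0, 2, -5)
Step 2: pivot at (1,1) is 1.
  row2 ← row2 − (2)·row1  ⇒  L[2][1]=2, U row2=(0, 0, -1)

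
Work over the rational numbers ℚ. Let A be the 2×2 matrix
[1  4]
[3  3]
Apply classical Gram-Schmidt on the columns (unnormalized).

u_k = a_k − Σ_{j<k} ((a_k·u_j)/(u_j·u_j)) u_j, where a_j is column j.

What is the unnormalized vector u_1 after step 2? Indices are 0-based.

Step 1: u_0 = a_0 = (1, 3).
Step 2: u_1 = a_1 − (13/10)·u_0 = (27/10, -9/10).

u_1 = (27/10, -9/10)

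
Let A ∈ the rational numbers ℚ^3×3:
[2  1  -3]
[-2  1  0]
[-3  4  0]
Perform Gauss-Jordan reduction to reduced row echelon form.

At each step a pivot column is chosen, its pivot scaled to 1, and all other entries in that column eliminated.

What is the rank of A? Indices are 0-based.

rank = 3

step 1: normalize row 0 (÷2) = (1, 1/2, -3/2)
  row 1: subtract -2×row0 = (0, 2, -3)
  row 2: subtract -3×row0 = (0, 11/2, -9/2)
step 2: normalize row 1 (÷2) = (0, 1, -3/2)
  row 0: subtract 1/2×row1 = (1, 0, -3/4)
  row 2: subtract 11/2×row1 = (0, 0, 15/4)
step 3: normalize row 2 (÷15/4) = (0, 0, 1)
  row 0: subtract -3/4×row2 = (1, 0, 0)
  row 1: subtract -3/2×row2 = (0, 1, 0)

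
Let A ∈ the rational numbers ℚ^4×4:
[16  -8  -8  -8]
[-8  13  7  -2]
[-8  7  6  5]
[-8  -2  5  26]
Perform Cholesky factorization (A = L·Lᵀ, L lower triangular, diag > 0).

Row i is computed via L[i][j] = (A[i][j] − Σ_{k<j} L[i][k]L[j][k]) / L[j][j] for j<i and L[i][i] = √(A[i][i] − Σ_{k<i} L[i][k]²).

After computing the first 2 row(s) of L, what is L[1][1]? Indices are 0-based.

Step 1: L[0][0] = √(16) = 4.
  L[1][0] = (-8) / L[0][0] = -2.
Step 2: L[1][1] = √(9) = 3.

L[1][1] = 3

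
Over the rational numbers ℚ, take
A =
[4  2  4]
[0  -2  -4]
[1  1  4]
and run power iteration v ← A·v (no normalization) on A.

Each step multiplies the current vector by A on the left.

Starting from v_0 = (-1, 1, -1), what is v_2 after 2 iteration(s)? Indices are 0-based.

v_0 = (-1, 1, -1).
v_1 = A·v_0 = (-6, 2, -4).
v_2 = A·v_1 = (-36, 12, -20).

v_2 = (-36, 12, -20)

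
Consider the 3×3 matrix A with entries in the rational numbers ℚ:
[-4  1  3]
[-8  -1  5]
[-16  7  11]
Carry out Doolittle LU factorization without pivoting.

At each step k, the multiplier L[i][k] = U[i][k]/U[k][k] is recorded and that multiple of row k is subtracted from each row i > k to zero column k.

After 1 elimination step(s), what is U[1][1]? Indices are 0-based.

[col 0] pivot -4
  R1 -= 2*R0 → (0, -3, -1)  (L[1][0] := 2)
  R2 -= 4*R0 → (0, 3, -1)  (L[2][0] := 4)

U[1][1] = -3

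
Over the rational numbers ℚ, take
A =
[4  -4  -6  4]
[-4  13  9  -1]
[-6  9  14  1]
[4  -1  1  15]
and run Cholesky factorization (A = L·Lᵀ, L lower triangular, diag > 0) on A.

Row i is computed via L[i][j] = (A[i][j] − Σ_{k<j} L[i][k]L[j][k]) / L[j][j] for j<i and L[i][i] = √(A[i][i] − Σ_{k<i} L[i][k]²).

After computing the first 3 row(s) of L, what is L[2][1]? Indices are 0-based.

L[2][1] = 1

Step 1: L[0][0] = √(4) = 2.
  L[1][0] = (-4) / L[0][0] = -2.
Step 2: L[1][1] = √(9) = 3.
  L[2][0] = (-6) / L[0][0] = -3.
  L[2][1] = (3) / L[1][1] = 1.
Step 3: L[2][2] = √(4) = 2.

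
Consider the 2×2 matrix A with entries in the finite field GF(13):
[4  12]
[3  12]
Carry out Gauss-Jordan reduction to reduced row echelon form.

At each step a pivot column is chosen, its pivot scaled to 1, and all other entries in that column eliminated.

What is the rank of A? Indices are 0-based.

[1] R0 /= 4  ⇒  (1, 3)
     R1 -= 3·R0  ⇒  (0, 3)
[2] R1 /= 3  ⇒  (0, 1)
     R0 -= 3·R1  ⇒  (1, 0)

rank = 2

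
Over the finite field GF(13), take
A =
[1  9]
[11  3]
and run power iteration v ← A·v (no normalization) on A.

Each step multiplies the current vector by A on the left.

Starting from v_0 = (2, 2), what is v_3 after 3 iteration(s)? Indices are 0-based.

v_0 = (2, 2).
v_1 = A·v_0 = (7, 2).
v_2 = A·v_1 = (12, 5).
v_3 = A·v_2 = (5, 4).

v_3 = (5, 4)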